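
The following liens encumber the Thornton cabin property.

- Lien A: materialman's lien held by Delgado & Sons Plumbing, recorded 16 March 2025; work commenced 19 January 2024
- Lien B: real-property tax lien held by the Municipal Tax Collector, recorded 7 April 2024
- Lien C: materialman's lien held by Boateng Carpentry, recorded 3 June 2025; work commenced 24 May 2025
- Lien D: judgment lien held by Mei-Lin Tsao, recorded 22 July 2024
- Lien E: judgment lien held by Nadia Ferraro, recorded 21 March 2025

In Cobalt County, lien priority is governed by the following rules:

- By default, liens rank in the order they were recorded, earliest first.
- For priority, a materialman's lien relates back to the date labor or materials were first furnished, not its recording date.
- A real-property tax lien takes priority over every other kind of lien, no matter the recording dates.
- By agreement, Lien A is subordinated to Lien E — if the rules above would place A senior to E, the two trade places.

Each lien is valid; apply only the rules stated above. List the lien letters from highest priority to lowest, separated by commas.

Effective dates after the stated exceptions: A relates back to 19 January 2024 (work commenced); C is treated as recorded 24 May 2025, the work-commencement date.
B, as a real-property tax lien, has superpriority and ranks first.
Among the remaining liens, by effective date: A (19 January 2024), D (22 July 2024), E (21 March 2025), C (24 May 2025).
A is senior to E before the subordination, so the two trade places.

B, E, D, A, C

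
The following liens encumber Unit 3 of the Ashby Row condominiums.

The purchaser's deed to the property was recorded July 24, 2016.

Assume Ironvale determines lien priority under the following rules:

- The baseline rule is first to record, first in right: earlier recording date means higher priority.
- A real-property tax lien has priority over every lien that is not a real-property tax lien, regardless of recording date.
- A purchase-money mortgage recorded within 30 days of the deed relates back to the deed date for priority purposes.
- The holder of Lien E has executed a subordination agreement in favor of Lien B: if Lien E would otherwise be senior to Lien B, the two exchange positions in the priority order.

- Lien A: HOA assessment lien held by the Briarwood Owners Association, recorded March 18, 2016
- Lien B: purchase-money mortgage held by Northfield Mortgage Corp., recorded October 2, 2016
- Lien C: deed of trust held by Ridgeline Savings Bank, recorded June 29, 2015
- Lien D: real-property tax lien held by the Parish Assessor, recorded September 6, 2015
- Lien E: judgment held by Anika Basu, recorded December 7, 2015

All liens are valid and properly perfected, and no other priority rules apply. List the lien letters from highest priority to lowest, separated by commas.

D, C, B, A, E

Adjusting effective dates: B missed the 30-day window (70 days after the deed), so its recording date stands.
As a real-property tax lien, D is senior to every other lien.
Among the remaining liens, by effective date: C (June 29, 2015), E (December 7, 2015), A (March 18, 2016), B (October 2, 2016).
E is senior to B before the subordination, so the two trade places.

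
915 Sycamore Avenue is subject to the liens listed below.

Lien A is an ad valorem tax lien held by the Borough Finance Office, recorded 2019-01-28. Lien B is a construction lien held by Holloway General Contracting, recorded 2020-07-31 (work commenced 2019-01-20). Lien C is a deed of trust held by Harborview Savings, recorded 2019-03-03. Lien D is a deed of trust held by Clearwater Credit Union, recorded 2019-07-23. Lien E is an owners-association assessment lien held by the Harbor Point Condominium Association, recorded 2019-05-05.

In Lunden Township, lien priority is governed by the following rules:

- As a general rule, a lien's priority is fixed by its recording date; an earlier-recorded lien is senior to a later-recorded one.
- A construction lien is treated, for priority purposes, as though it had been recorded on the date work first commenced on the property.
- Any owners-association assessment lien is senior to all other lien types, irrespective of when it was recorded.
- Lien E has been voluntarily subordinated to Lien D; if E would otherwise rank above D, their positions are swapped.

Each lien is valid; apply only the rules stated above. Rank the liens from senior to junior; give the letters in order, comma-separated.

First, effective dates: B relates back to 2019-01-20 (work commenced).
E, as an owners-association assessment lien, has superpriority and ranks first.
Among the remaining liens, by effective date: B (2019-01-20), A (2019-01-28), C (2019-03-03), D (2019-07-23).
Because E would otherwise rank above D, the subordination swaps them.

D, B, A, C, E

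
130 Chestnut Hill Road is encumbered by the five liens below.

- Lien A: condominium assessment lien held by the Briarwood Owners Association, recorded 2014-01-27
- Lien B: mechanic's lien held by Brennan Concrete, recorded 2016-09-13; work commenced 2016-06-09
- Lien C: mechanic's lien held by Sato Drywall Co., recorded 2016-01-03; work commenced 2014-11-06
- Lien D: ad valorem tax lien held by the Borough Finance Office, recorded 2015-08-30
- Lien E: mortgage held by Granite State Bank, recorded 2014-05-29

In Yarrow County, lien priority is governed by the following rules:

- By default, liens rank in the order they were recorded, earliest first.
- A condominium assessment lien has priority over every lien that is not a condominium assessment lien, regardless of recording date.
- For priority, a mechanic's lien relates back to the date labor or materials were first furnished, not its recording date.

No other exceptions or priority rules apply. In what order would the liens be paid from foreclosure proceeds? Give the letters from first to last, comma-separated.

Adjusting effective dates: B's effective date is 2016-06-09, when work began; C is treated as recorded 2014-11-06, the work-commencement date.
A is a condominium assessment lien and takes priority over every other lien.
The other liens, earliest effective date first: E (2014-05-29), C (2014-11-06), D (2015-08-30), B (2016-06-09).

A, E, C, D, B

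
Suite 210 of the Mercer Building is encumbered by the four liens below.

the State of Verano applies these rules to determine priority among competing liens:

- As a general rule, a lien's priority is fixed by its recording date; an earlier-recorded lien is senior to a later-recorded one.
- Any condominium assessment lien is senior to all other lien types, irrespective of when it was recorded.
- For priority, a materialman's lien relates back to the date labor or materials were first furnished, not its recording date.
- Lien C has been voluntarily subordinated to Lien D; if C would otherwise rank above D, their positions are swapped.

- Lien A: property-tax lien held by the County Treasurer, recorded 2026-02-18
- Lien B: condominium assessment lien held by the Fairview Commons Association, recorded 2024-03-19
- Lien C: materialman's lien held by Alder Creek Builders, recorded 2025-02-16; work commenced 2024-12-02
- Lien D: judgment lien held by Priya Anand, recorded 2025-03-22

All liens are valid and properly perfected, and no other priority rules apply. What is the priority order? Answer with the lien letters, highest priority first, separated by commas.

Adjusting effective dates: C's effective date is 2024-12-02, when work began.
B is a condominium assessment lien, so it outranks all other liens regardless of date.
Among the remaining liens, by effective date: C (2024-12-02), D (2025-03-22), A (2026-02-18).
C is senior to D before the subordination, so the two trade places.

B, D, C, A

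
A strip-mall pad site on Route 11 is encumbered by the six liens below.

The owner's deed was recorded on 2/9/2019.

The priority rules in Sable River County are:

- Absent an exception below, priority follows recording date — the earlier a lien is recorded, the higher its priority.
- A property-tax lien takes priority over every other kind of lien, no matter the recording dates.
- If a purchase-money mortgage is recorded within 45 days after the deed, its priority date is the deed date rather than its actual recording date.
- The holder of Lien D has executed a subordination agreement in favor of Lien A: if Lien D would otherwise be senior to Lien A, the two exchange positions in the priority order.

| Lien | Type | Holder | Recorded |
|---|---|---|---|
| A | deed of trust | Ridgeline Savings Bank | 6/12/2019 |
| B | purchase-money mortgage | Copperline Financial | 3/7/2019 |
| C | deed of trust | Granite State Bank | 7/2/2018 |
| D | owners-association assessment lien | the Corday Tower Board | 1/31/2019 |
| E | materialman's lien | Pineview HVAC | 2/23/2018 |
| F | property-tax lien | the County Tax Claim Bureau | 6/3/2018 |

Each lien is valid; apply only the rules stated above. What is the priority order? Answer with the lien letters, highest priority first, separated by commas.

F, E, C, A, B, D

Adjusting effective dates: B was recorded within the 45-day window, so its effective date is the deed date 2/9/2019.
As a property-tax lien, F is senior to every other lien.
Ordering the rest by effective date: E (2/23/2018), C (7/2/2018), D (1/31/2019), B (2/9/2019), A (6/12/2019).
D is senior to A before the subordination, so the two trade places.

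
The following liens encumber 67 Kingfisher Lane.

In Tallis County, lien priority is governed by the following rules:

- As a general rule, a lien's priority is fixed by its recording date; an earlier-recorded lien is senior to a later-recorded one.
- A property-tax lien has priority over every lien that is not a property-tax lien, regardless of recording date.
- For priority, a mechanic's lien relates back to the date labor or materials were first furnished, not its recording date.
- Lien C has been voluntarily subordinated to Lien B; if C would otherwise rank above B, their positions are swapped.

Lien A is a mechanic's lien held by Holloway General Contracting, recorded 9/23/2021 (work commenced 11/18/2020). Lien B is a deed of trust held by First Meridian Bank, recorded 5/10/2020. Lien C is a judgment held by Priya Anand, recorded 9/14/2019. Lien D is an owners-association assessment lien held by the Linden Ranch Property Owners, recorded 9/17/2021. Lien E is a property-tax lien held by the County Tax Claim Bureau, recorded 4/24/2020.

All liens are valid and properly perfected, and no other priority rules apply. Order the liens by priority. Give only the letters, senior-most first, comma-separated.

Effective dates after the stated exceptions: A relates back to 11/18/2020 (work commenced).
As a property-tax lien, E is senior to every other lien.
Among the remaining liens, by effective date: C (9/14/2019), B (5/10/2020), A (11/18/2020), D (9/17/2021).
Because C would otherwise rank above B, the subordination swaps them.

E, B, C, A, D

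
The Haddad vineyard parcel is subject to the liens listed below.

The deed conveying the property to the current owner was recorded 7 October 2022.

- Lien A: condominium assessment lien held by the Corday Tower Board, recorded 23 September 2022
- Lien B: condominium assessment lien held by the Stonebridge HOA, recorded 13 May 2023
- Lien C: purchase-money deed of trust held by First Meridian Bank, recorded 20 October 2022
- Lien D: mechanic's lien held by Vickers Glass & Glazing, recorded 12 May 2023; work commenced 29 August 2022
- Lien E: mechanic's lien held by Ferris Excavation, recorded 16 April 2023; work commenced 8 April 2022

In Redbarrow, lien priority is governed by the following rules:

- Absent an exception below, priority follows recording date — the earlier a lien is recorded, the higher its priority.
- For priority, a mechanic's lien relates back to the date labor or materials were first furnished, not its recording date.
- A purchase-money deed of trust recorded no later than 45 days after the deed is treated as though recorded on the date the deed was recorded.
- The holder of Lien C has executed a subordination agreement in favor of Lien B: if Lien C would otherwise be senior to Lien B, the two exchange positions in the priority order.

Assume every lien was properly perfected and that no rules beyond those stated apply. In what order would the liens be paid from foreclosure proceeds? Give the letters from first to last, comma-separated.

Effective dates after the stated exceptions: C was recorded within the 45-day window, so its effective date is the deed date 7 October 2022; D's effective date is 29 August 2022, when work began; E is treated as recorded 8 April 2022, the work-commencement date.
By effective date: E (8 April 2022), D (29 August 2022), A (23 September 2022), C (7 October 2022), B (13 May 2023).
The subordination applies — C was senior to B — so C and B swap.

E, D, A, B, C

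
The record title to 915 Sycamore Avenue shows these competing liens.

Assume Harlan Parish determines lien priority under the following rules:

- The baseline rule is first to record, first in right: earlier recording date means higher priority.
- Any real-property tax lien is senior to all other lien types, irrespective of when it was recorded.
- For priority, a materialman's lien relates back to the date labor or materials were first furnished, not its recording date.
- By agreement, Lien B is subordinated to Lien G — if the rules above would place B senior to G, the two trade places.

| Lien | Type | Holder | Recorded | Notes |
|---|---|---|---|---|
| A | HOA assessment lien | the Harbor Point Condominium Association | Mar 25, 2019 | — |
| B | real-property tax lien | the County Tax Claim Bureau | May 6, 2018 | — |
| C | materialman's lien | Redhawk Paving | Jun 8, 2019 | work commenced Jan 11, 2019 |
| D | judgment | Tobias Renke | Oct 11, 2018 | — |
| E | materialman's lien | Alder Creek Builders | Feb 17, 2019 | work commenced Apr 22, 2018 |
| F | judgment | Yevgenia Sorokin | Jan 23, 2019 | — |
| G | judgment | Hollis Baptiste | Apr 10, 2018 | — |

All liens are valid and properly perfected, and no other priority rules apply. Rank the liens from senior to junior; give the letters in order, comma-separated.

Effective dates: C's effective date is Jan 11, 2019, when work began; E's effective date is Apr 22, 2018, when work began.
B is a real-property tax lien and takes priority over every other lien.
Ordering the rest by effective date: G (Apr 10, 2018), E (Apr 22, 2018), D (Oct 11, 2018), C (Jan 11, 2019), F (Jan 23, 2019), A (Mar 25, 2019).
The subordination applies — B was senior to G — so B and G swap.

G, B, E, D, C, F, A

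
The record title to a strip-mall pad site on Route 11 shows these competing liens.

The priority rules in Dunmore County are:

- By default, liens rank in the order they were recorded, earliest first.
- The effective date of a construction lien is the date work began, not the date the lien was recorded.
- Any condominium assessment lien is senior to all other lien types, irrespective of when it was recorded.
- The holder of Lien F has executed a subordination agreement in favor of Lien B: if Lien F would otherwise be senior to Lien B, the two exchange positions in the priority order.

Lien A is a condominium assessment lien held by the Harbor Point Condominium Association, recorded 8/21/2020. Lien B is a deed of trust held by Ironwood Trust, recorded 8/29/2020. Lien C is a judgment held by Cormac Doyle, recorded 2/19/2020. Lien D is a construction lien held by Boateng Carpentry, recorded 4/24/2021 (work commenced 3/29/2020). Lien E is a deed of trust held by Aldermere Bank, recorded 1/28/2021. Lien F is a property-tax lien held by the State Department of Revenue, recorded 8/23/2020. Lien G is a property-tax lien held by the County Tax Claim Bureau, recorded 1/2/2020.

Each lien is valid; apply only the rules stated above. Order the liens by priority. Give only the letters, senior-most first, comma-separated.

A, G, C, D, B, F, E

Adjusting effective dates: D relates back to 3/29/2020 (work commenced).
A is a condominium assessment lien, so it outranks all other liens regardless of date.
The other liens, earliest effective date first: G (1/2/2020), C (2/19/2020), D (3/29/2020), F (8/23/2020), B (8/29/2020), E (1/28/2021).
Because F would otherwise rank above B, the subordination swaps them.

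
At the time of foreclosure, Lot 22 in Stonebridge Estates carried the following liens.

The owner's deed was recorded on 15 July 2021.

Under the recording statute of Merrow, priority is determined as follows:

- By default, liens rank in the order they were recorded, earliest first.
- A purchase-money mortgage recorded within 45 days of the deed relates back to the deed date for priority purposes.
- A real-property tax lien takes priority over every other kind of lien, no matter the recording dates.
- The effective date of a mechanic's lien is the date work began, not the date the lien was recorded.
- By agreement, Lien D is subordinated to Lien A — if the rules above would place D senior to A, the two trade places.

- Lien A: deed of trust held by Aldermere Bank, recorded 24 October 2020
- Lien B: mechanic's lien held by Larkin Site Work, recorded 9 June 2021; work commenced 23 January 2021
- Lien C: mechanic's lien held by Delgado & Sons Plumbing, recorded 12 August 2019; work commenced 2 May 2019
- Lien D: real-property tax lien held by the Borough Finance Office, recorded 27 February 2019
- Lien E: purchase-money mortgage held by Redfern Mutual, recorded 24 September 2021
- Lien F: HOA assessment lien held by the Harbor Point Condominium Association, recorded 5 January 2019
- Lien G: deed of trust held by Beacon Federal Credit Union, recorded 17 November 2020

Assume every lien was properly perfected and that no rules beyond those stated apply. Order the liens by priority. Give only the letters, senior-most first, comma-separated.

Effective dates after the stated exceptions: B is treated as recorded 23 January 2021, the work-commencement date; C relates back to 2 May 2019 (work commenced); E was recorded 71 days after the deed, outside the 45-day window, so it keeps its recording date.
D is a real-property tax lien, so it outranks all other liens regardless of date.
The other liens, earliest effective date first: F (5 January 2019), C (2 May 2019), A (24 October 2020), G (17 November 2020), B (23 January 2021), E (24 September 2021).
D is senior to A before the subordination, so the two trade places.

A, F, C, D, G, B, E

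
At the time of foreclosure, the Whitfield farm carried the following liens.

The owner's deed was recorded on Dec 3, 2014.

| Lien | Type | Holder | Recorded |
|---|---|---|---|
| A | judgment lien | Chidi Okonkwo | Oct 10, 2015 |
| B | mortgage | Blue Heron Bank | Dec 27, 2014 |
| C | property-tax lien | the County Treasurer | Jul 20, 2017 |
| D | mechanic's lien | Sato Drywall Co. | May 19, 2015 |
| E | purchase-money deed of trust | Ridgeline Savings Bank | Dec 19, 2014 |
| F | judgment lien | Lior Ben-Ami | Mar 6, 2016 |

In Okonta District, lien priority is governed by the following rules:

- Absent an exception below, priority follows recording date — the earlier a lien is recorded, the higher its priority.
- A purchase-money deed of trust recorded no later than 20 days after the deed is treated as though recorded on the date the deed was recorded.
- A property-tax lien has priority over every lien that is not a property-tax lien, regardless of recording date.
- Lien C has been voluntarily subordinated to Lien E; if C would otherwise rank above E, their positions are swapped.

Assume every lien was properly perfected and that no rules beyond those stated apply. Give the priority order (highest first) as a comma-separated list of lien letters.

E, C, B, D, A, F

Effective dates after the stated exceptions: E was recorded within the 20-day window, so its effective date is the deed date Dec 3, 2014.
As a property-tax lien, C is senior to every other lien.
The other liens, earliest effective date first: E (Dec 3, 2014), B (Dec 27, 2014), D (May 19, 2015), A (Oct 10, 2015), F (Mar 6, 2016).
The subordination applies — C was senior to E — so C and E swap.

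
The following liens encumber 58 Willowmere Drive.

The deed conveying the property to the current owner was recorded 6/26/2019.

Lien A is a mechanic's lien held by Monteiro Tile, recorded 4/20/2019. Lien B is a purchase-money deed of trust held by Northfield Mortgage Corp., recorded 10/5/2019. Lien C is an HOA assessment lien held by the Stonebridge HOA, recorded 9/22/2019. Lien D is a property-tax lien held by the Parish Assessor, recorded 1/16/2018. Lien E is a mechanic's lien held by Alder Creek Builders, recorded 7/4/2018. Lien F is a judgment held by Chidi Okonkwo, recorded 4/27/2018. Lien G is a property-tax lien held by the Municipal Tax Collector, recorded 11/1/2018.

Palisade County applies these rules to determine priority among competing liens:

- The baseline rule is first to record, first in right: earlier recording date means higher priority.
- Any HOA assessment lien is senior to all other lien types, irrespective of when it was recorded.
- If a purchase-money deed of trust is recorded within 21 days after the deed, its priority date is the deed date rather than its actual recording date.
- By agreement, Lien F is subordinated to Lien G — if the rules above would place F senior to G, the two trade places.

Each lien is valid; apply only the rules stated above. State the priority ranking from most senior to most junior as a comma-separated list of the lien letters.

Adjusting effective dates: B missed the 21-day window (101 days after the deed), so its recording date stands.
C is an HOA assessment lien, so it outranks all other liens regardless of date.
Among the remaining liens, by effective date: D (1/16/2018), F (4/27/2018), E (7/4/2018), G (11/1/2018), A (4/20/2019), B (10/5/2019).
Because F would otherwise rank above G, the subordination swaps them.

C, D, G, E, F, A, B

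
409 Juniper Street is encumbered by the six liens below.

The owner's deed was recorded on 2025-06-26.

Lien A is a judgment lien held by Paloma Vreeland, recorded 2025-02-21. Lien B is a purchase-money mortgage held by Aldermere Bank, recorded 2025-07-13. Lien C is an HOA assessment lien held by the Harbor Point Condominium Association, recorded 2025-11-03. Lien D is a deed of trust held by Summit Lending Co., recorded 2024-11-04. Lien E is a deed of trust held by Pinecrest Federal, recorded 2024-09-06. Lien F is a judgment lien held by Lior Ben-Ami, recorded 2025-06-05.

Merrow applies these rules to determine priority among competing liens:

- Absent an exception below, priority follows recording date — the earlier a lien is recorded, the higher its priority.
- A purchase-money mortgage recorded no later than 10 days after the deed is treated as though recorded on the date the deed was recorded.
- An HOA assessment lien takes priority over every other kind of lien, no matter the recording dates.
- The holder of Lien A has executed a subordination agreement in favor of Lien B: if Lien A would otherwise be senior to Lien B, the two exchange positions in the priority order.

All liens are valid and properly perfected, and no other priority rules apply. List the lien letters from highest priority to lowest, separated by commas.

First, effective dates: B missed the 10-day window (17 days after the deed), so its recording date stands.
C, as an HOA assessment lien, has superpriority and ranks first.
The other liens, earliest effective date first: E (2024-09-06), D (2024-11-04), A (2025-02-21), F (2025-06-05), B (2025-07-13).
The subordination applies — A was senior to B — so A and B swap.

C, E, D, B, F, A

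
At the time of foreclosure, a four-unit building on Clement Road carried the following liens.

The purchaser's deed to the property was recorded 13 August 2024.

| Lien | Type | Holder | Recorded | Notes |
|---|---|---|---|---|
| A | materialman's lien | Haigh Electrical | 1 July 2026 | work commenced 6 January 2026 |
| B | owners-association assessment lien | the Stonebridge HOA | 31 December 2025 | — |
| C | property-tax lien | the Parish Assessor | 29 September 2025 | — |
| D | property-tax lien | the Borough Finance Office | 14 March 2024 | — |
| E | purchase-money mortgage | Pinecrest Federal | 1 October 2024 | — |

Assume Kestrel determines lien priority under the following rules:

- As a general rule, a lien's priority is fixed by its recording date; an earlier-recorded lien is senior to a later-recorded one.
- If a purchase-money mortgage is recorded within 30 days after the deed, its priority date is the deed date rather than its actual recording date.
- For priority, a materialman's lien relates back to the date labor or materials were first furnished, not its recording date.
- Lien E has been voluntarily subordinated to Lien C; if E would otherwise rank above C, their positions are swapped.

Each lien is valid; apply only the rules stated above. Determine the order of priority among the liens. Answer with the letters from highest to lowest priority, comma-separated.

First, effective dates: A's effective date is 6 January 2026, when work began; E was recorded 49 days after the deed — beyond 30 days — so no relation-back applies.
By effective date, earliest first: D (14 March 2024), E (1 October 2024), C (29 September 2025), B (31 December 2025), A (6 January 2026).
Because E would otherwise rank above C, the subordination swaps them.

D, C, E, B, A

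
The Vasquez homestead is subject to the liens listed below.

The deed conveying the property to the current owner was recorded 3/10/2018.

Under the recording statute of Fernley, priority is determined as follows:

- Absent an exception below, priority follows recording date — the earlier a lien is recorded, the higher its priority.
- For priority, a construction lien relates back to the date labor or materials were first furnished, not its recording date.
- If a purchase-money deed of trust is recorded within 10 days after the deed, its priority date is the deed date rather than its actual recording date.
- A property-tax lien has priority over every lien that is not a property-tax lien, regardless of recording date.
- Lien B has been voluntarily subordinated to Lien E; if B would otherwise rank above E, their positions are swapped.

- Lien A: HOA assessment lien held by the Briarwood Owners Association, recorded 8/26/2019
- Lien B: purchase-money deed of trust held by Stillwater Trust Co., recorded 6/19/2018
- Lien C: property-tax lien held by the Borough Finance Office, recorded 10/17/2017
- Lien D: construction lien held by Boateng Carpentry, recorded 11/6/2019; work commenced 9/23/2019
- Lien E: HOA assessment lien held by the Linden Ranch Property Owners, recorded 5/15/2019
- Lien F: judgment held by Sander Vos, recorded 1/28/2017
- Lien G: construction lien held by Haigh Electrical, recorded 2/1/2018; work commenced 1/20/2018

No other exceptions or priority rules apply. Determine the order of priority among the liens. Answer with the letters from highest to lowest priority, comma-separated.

First, effective dates: B missed the 10-day window (101 days after the deed), so its recording date stands; D relates back to 9/23/2019 (work commenced); G's effective date is 1/20/2018, when work began.
C is a property-tax lien and takes priority over every other lien.
Ordering the rest by effective date: F (1/28/2017), G (1/20/2018), B (6/19/2018), E (5/15/2019), A (8/26/2019), D (9/23/2019).
B is senior to E before the subordination, so the two trade places.

C, F, G, E, B, A, D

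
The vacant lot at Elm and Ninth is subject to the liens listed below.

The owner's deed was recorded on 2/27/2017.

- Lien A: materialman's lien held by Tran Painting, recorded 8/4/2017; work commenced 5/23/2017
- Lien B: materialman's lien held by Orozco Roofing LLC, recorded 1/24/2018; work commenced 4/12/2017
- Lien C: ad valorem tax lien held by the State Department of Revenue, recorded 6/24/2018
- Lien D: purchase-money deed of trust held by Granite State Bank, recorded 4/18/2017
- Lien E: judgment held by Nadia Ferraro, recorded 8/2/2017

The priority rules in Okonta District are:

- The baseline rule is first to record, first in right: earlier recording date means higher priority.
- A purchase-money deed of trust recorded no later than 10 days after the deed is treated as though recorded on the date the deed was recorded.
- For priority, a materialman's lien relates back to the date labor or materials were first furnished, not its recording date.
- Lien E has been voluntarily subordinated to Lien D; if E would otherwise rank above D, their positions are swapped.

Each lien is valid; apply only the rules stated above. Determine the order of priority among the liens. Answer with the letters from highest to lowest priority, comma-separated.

Effective dates after the stated exceptions: A's effective date is 5/23/2017, when work began; B's effective date is 4/12/2017, when work began; D was recorded 50 days after the deed — beyond 10 days — so no relation-back applies.
By effective date, earliest first: B (4/12/2017), D (4/18/2017), A (5/23/2017), E (8/2/2017), C (6/24/2018).
Since E is not senior to D, the subordination leaves the order unchanged.

B, D, A, E, C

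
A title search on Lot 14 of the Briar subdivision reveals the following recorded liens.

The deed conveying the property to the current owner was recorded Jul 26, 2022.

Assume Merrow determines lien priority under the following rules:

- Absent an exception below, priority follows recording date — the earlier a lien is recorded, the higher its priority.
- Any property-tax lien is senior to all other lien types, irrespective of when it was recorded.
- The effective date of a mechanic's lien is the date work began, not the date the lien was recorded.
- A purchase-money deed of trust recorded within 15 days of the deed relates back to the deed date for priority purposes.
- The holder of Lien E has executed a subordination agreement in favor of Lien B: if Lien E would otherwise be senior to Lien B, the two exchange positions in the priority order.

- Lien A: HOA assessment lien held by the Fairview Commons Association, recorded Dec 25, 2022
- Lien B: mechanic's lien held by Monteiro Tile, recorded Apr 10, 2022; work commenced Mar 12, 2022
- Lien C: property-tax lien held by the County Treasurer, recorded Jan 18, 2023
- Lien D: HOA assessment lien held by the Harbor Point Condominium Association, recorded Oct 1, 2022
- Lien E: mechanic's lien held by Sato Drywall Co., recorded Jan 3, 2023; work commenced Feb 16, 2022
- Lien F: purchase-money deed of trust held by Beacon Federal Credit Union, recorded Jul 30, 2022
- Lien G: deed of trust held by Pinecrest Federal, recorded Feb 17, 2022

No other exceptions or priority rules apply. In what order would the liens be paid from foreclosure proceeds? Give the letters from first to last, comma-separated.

Effective dates: B relates back to Mar 12, 2022 (work commenced); E is treated as recorded Feb 16, 2022, the work-commencement date; F relates back to the deed date Jul 26, 2022.
C, as a property-tax lien, has superpriority and ranks first.
Ordering the rest by effective date: E (Feb 16, 2022), G (Feb 17, 2022), B (Mar 12, 2022), F (Jul 26, 2022), D (Oct 1, 2022), A (Dec 25, 2022).
The subordination applies — E was senior to B — so E and B swap.

C, B, G, E, F, D, A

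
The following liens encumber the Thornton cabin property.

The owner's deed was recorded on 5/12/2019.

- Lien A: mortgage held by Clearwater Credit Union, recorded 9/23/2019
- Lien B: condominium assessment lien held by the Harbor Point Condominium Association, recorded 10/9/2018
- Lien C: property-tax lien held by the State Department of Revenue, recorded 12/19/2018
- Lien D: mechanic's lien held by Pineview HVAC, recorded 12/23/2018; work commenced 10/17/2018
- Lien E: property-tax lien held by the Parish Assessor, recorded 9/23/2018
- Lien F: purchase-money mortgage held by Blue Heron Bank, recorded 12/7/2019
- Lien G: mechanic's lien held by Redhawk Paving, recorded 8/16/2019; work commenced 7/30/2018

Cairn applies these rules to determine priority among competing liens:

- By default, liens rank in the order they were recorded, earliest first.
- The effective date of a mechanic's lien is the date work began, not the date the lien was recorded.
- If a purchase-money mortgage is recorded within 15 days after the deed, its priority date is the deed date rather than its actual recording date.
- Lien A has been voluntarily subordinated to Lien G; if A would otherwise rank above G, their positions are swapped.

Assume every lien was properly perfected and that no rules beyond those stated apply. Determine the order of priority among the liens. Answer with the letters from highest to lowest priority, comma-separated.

G, E, B, D, C, A, F

Effective dates after the stated exceptions: D relates back to 10/17/2018 (work commenced); F was recorded 209 days after the deed, outside the 15-day window, so it keeps its recording date; G's effective date is 7/30/2018, when work began.
By effective date, earliest first: G (7/30/2018), E (9/23/2018), B (10/9/2018), D (10/17/2018), C (12/19/2018), A (9/23/2019), F (12/7/2019).
A already ranks below G; the subordination has no effect.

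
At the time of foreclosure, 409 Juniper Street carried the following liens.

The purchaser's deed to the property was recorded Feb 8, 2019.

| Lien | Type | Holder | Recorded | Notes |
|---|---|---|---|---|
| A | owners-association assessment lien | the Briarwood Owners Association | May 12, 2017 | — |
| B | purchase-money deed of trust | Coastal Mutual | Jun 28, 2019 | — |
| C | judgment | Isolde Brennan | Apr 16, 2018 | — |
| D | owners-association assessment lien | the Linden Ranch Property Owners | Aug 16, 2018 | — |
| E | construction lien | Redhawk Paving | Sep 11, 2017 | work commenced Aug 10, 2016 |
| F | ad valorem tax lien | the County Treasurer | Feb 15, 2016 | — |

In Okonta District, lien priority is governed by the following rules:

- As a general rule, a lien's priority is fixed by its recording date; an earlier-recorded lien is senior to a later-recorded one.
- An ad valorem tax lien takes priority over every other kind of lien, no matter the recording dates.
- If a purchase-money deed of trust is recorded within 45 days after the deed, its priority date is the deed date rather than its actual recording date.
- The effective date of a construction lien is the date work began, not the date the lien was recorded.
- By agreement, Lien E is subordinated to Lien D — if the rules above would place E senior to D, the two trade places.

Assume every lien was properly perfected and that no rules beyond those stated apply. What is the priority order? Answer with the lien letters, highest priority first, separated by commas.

First, effective dates: B missed the 45-day window (140 days after the deed), so its recording date stands; E relates back to Aug 10, 2016 (work commenced).
F, as an ad valorem tax lien, has superpriority and ranks first.
The other liens, earliest effective date first: E (Aug 10, 2016), A (May 12, 2017), C (Apr 16, 2018), D (Aug 16, 2018), B (Jun 28, 2019).
E is senior to D before the subordination, so the two trade places.

F, D, A, C, E, B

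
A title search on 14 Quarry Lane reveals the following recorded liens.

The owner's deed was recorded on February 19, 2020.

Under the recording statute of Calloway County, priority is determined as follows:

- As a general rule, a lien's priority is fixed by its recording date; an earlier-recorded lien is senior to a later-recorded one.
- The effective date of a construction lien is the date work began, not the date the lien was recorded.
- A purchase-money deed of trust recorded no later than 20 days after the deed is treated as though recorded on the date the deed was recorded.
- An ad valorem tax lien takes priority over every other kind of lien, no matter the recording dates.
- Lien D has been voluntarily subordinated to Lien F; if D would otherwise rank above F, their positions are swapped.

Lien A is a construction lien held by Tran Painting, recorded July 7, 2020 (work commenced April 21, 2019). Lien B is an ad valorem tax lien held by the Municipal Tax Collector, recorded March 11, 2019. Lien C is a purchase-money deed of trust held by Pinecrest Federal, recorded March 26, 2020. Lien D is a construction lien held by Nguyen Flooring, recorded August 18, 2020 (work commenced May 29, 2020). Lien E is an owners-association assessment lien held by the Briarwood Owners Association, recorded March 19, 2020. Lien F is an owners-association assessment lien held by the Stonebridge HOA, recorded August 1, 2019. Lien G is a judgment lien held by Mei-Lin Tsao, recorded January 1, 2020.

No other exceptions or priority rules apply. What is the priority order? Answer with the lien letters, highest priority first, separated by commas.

Effective dates: A is treated as recorded April 21, 2019, the work-commencement date; C missed the 20-day window (36 days after the deed), so its recording date stands; D is treated as recorded May 29, 2020, the work-commencement date.
B, as an ad valorem tax lien, has superpriority and ranks first.
Among the remaining liens, by effective date: A (April 21, 2019), F (August 1, 2019), G (January 1, 2020), E (March 19, 2020), C (March 26, 2020), D (May 29, 2020).
Since D is not senior to F, the subordination leaves the order unchanged.

B, A, F, G, E, C, D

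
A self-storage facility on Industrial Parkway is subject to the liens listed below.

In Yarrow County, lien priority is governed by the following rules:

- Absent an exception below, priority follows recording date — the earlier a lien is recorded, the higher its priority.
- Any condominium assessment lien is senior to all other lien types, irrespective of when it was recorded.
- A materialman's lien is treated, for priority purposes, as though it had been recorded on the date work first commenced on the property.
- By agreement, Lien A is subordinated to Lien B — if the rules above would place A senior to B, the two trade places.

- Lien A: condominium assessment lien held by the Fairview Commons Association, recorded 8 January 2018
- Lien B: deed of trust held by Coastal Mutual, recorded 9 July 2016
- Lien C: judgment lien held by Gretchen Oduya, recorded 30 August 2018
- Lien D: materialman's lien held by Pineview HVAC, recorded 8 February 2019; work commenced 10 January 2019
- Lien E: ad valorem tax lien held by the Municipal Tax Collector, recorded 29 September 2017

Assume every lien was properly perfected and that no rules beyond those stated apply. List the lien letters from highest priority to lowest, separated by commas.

Effective dates after the stated exceptions: D is treated as recorded 10 January 2019, the work-commencement date.
As a condominium assessment lien, A is senior to every other lien.
Ordering the rest by effective date: B (9 July 2016), E (29 September 2017), C (30 August 2018), D (10 January 2019).
A would otherwise be senior to B, so under the subordination agreement A and B exchange positions.

B, A, E, C, D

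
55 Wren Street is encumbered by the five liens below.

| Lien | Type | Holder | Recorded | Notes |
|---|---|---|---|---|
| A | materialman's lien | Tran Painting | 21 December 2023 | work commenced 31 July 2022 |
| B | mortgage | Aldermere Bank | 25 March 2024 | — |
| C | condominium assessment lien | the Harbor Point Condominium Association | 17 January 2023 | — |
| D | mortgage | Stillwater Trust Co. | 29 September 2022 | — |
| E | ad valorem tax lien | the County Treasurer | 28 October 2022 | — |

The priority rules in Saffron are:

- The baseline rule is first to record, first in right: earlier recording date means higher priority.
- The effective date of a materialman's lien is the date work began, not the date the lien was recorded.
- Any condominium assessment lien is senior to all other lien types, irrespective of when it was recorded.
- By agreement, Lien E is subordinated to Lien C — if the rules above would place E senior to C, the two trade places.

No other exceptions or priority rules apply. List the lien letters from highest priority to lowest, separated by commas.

C, A, D, E, B

Effective dates after the stated exceptions: A's effective date is 31 July 2022, when work began.
As a condominium assessment lien, C is senior to every other lien.
Remaining liens by effective date: A (31 July 2022), D (29 September 2022), E (28 October 2022), B (25 March 2024).
Since E is not senior to C, the subordination leaves the order unchanged.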